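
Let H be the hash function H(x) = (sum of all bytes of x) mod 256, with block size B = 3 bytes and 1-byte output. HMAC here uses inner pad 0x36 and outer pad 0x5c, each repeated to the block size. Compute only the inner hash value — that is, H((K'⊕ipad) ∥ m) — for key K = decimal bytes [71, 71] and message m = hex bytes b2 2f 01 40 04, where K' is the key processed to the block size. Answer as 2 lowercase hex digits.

3e

Key decimal bytes [71, 71] = 47 47 is 2 bytes ≤ B = 3; zero-pad to 3 bytes: K' = 47 47 00.
K' ⊕ ipad = 71 71 36.
Inner input = 71 71 36 ∥ b2 2f 01 40 04.
Inner hash: sum = 113+113+54+178+47+1+64+4 = 574; mod 256 = 62 → 3e.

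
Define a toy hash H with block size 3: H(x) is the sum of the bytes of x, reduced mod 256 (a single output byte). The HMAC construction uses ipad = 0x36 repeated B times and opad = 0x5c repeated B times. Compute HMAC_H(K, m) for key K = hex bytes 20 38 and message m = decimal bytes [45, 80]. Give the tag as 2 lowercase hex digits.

13

Key hex bytes 20 38 is 2 bytes ≤ B = 3; zero-pad to 3 bytes: K' = 20 38 00.
K' ⊕ ipad = 16 0e 36.  K' ⊕ opad = 7c 64 5c.
Inner input = (K'⊕ipad) ∥ m = 16 0e 36 ∥ 2d 50.
Inner hash: sum = 22+14+54+45+80 = 215 → d7.
Outer input = (K'⊕opad) ∥ inner = 7c 64 5c ∥ d7.
Outer hash (tag): sum = 124+100+92+215 = 531; mod 256 = 19 → 13.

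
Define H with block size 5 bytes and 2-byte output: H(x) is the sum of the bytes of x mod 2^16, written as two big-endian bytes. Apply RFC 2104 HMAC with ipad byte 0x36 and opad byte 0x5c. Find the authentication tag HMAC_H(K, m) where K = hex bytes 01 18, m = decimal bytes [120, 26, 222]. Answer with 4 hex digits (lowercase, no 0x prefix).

Key hex bytes 01 18 is 2 bytes ≤ B = 5; zero-pad to 5 bytes: K' = 01 18 00 00 00.
K' ⊕ ipad = 37 2e 36 36 36.  K' ⊕ opad = 5d 44 5c 5c 5c.
Inner input = (K'⊕ipad) ∥ m = 37 2e 36 36 36 ∥ 78 1a de.
Inner hash: sum = 55+46+54+54+54+120+26+222 = 631 → 02 77.
Outer input = (K'⊕opad) ∥ inner = 5d 44 5c 5c 5c ∥ 02 77.
Outer hash (tag): sum = 93+68+92+92+92+2+119 = 558 → 02 2e.

022e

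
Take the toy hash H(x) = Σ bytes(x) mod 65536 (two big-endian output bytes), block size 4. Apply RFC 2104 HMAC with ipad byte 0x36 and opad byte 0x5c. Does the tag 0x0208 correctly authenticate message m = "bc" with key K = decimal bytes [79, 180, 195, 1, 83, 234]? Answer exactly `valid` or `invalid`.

Key decimal bytes [79, 180, 195, 1, 83, 234] = 4f b4 c3 01 53 ea is 6 bytes > B = 4, so hash it first: H(key) = 03 04, then zero-pad to 4 bytes: K' = 03 04 00 00.
K' ⊕ ipad = 35 32 36 36; K' ⊕ opad = 5f 58 5c 5c.
Inner hash: sum = 53+50+54+54+98+99 = 408 → 01 98.
Outer hash (recomputed tag): sum = 95+88+92+92+1+152 = 520 → 02 08.
Recomputed tag = 0208; claimed = 0208 → match.

valid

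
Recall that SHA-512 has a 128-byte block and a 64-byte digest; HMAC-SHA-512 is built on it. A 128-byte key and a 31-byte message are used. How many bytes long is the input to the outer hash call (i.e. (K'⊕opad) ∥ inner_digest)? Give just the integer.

192

Key is 128 ≤ 128 bytes, zero-padded: |K'| = 128.
Outer input = (K'⊕opad) ∥ H(inner) → 128 + 64 = 192 bytes.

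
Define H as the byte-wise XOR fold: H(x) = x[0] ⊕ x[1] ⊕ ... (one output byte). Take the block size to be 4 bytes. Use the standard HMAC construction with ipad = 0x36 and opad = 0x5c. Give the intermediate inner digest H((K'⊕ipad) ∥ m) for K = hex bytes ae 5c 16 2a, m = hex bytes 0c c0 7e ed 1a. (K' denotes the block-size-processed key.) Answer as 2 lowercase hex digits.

Key hex bytes ae 5c 16 2a is exactly B = 4 bytes: K' = ae 5c 16 2a.
K' ⊕ ipad = 98 6a 20 1c.
Inner input = 98 6a 20 1c ∥ 0c c0 7e ed 1a.
Inner hash: XOR 98⊕6a⊕20⊕1c⊕0c⊕c0⊕7e⊕ed⊕1a = 8b.

8b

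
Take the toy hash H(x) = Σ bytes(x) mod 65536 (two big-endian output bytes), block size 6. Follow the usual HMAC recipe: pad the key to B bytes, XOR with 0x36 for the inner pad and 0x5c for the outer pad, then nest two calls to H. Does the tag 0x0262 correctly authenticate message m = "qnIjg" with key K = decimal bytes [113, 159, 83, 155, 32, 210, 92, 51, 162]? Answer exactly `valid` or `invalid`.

valid

Key decimal bytes [113, 159, 83, 155, 32, 210, 92, 51, 162] = 71 9f 53 9b 20 d2 5c 33 a2 is 9 bytes > B = 6, so hash it first: H(key) = 04 21, then zero-pad to 6 bytes: K' = 04 21 00 00 00 00.
K' ⊕ ipad = 32 17 36 36 36 36; K' ⊕ opad = 58 7d 5c 5c 5c 5c.
Inner hash: sum = 50+23+54+54+54+54+113+110+73+106+103 = 794 → 03 1a.
Outer hash (recomputed tag): sum = 88+125+92+92+92+92+3+26 = 610 → 02 62.
Recomputed tag = 0262; claimed = 0262 → match.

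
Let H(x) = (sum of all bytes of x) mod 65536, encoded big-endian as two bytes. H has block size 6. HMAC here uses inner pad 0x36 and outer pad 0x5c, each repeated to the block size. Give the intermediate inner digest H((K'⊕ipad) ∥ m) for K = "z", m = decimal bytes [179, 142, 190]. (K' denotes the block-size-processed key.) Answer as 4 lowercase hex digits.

Key "z" = 7a is 1 byte ≤ B = 6; zero-pad to 6 bytes: K' = 7a 00 00 00 00 00.
K' ⊕ ipad = 4c 36 36 36 36 36.
Inner input = 4c 36 36 36 36 36 ∥ b3 8e be.
Inner hash: sum = 76+54+54+54+54+54+179+142+190 = 857 → 03 59.

0359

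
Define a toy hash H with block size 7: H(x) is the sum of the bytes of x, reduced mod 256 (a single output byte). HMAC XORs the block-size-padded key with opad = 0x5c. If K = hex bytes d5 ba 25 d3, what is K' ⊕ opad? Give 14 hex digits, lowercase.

89e6798f5c5c5c

Key hex bytes d5 ba 25 d3 is 4 bytes ≤ B = 7; zero-pad to 7 bytes: K' = d5 ba 25 d3 00 00 00.
XOR each byte with 0x5c: d5⊕5c=89, ba⊕5c=e6, 25⊕5c=79, d3⊕5c=8f, 00⊕5c=5c, 00⊕5c=5c, 00⊕5c=5c.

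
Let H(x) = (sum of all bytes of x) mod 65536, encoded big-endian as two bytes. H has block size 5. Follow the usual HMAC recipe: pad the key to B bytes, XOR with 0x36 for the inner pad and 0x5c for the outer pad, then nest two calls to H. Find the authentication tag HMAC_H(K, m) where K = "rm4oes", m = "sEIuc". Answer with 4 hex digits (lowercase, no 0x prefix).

0196

Key "rm4oes" = 72 6d 34 6f 65 73 is 6 bytes > B = 5, so hash it first: H(key) = 02 5a, then zero-pad to 5 bytes: K' = 02 5a 00 00 00.
K' ⊕ ipad = 34 6c 36 36 36.  K' ⊕ opad = 5e 06 5c 5c 5c.
Inner input = (K'⊕ipad) ∥ m = 34 6c 36 36 36 ∥ 73 45 49 75 63.
Inner hash: sum = 52+108+54+54+54+115+69+73+117+99 = 795 → 03 1b.
Outer input = (K'⊕opad) ∥ inner = 5e 06 5c 5c 5c ∥ 03 1b.
Outer hash (tag): sum = 94+6+92+92+92+3+27 = 406 → 01 96.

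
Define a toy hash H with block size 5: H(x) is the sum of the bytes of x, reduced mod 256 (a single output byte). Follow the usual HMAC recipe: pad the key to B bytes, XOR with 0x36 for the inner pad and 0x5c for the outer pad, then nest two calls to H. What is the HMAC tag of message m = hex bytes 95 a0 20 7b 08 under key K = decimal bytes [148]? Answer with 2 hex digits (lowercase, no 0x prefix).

8a

Key decimal bytes [148] = 94 is 1 byte ≤ B = 5; zero-pad to 5 bytes: K' = 94 00 00 00 00.
K' ⊕ ipad = a2 36 36 36 36.  K' ⊕ opad = c8 5c 5c 5c 5c.
Inner input = (K'⊕ipad) ∥ m = a2 36 36 36 36 ∥ 95 a0 20 7b 08.
Inner hash: sum = 162+54+54+54+54+149+160+32+123+8 = 850; mod 256 = 82 → 52.
Outer input = (K'⊕opad) ∥ inner = c8 5c 5c 5c 5c ∥ 52.
Outer hash (tag): sum = 200+92+92+92+92+82 = 650; mod 256 = 138 → 8a.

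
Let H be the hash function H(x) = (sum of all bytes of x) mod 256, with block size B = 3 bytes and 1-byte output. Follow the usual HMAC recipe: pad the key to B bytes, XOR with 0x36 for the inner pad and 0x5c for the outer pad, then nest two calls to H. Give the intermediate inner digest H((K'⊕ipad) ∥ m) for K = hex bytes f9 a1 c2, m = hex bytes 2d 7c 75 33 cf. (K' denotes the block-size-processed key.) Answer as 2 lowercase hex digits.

Key hex bytes f9 a1 c2 is exactly B = 3 bytes: K' = f9 a1 c2.
K' ⊕ ipad = cf 97 f4.
Inner input = cf 97 f4 ∥ 2d 7c 75 33 cf.
Inner hash: sum = 207+151+244+45+124+117+51+207 = 1146; mod 256 = 122 → 7a.

7a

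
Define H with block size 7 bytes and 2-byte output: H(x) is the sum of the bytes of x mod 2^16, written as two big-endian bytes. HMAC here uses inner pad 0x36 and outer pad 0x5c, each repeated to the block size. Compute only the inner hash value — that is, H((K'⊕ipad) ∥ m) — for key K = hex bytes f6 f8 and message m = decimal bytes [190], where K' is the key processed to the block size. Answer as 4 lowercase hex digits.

Key hex bytes f6 f8 is 2 bytes ≤ B = 7; zero-pad to 7 bytes: K' = f6 f8 00 00 00 00 00.
K' ⊕ ipad = c0 ce 36 36 36 36 36.
Inner input = c0 ce 36 36 36 36 36 ∥ be.
Inner hash: sum = 192+206+54+54+54+54+54+190 = 858 → 03 5a.

035a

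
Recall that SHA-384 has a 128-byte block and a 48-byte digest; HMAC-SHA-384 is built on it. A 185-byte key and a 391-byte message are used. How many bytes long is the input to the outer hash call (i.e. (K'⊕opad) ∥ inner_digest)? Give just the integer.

Key is 185 > 128 bytes, so it is hashed to 48 bytes then zero-padded to 128: |K'| = 128.
Outer input = (K'⊕opad) ∥ H(inner) → 128 + 48 = 176 bytes.

176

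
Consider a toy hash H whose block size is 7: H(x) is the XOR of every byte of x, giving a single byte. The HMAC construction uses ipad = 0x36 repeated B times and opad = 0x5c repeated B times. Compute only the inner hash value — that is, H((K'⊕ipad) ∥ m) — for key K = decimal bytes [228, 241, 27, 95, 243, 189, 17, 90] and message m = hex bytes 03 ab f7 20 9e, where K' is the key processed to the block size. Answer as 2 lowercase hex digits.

83

Key decimal bytes [228, 241, 27, 95, 243, 189, 17, 90] = e4 f1 1b 5f f3 bd 11 5a is 8 bytes > B = 7, so hash it first: H(key) = 54, then zero-pad to 7 bytes: K' = 54 00 00 00 00 00 00.
K' ⊕ ipad = 62 36 36 36 36 36 36.
Inner input = 62 36 36 36 36 36 36 ∥ 03 ab f7 20 9e.
Inner hash: XOR 62⊕36⊕36⊕36⊕36⊕36⊕36⊕03⊕ab⊕f7⊕20⊕9e = 83.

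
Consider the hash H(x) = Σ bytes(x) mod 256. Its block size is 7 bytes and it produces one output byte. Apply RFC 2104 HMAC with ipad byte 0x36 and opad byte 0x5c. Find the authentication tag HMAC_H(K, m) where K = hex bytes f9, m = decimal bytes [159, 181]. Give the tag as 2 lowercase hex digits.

34

Key hex bytes f9 is 1 byte ≤ B = 7; zero-pad to 7 bytes: K' = f9 00 00 00 00 00 00.
K' ⊕ ipad = cf 36 36 36 36 36 36.  K' ⊕ opad = a5 5c 5c 5c 5c 5c 5c.
Inner input = (K'⊕ipad) ∥ m = cf 36 36 36 36 36 36 ∥ 9f b5.
Inner hash: sum = 207+54+54+54+54+54+54+159+181 = 871; mod 256 = 103 → 67.
Outer input = (K'⊕opad) ∥ inner = a5 5c 5c 5c 5c 5c 5c ∥ 67.
Outer hash (tag): sum = 165+92+92+92+92+92+92+103 = 820; mod 256 = 52 → 34.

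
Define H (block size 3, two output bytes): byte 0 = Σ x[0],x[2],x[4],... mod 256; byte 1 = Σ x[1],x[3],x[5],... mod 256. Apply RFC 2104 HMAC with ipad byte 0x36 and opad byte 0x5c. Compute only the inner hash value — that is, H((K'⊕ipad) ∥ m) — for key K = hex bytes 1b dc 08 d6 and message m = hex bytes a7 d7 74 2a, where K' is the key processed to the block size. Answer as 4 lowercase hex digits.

4c9f

Key hex bytes 1b dc 08 d6 is 4 bytes > B = 3, so hash it first: H(key) = 23 b2, then zero-pad to 3 bytes: K' = 23 b2 00.
K' ⊕ ipad = 15 84 36.
Inner input = 15 84 36 ∥ a7 d7 74 2a.
Inner hash: even-index sum = 332 mod 256 = 76; odd-index sum = 415 mod 256 = 159 → 4c 9f.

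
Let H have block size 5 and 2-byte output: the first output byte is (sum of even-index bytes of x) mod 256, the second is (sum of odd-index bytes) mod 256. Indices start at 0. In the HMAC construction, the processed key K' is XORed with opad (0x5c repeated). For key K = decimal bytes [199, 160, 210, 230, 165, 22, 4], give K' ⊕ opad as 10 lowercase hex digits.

1ec05c5c5c

Key decimal bytes [199, 160, 210, 230, 165, 22, 4] = c7 a0 d2 e6 a5 16 04 is 7 bytes > B = 5, so hash it first: H(key) = 42 9c, then zero-pad to 5 bytes: K' = 42 9c 00 00 00.
XOR each byte with 0x5c: 42⊕5c=1e, 9c⊕5c=c0, 00⊕5c=5c, 00⊕5c=5c, 00⊕5c=5c.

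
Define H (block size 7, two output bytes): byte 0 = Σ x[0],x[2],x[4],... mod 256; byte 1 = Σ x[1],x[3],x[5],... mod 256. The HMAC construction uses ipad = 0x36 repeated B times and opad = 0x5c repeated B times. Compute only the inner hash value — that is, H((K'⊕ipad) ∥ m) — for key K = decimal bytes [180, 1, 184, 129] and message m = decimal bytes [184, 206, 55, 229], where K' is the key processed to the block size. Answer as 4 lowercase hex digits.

Key decimal bytes [180, 1, 184, 129] = b4 01 b8 81 is 4 bytes ≤ B = 7; zero-pad to 7 bytes: K' = b4 01 b8 81 00 00 00.
K' ⊕ ipad = 82 37 8e b7 36 36 36.
Inner input = 82 37 8e b7 36 36 36 ∥ b8 ce 37 e5.
Inner hash: even-index sum = 815 mod 256 = 47; odd-index sum = 531 mod 256 = 19 → 2f 13.

2f13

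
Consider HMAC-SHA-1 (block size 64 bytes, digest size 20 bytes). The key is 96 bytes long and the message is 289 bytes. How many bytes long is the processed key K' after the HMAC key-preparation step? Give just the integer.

64

Key is 96 > 64 bytes, so it is hashed to 20 bytes then zero-padded to 64: |K'| = 64.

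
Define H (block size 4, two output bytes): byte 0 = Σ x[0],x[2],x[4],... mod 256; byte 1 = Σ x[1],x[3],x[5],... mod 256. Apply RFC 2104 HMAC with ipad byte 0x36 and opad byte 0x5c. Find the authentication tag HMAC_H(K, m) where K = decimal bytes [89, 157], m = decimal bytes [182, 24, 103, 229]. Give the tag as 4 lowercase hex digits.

Key decimal bytes [89, 157] = 59 9d is 2 bytes ≤ B = 4; zero-pad to 4 bytes: K' = 59 9d 00 00.
K' ⊕ ipad = 6f ab 36 36.  K' ⊕ opad = 05 c1 5c 5c.
Inner input = (K'⊕ipad) ∥ m = 6f ab 36 36 ∥ b6 18 67 e5.
Inner hash: even-index sum = 450 mod 256 = 194; odd-index sum = 478 mod 256 = 222 → c2 de.
Outer input = (K'⊕opad) ∥ inner = 05 c1 5c 5c ∥ c2 de.
Outer hash (tag): even-index sum = 291 mod 256 = 35; odd-index sum = 507 mod 256 = 251 → 23 fb.

23fb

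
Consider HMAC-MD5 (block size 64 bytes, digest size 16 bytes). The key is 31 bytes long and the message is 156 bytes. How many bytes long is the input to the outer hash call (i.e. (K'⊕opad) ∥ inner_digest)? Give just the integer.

Key is 31 ≤ 64 bytes, zero-padded: |K'| = 64.
Outer input = (K'⊕opad) ∥ H(inner) → 64 + 16 = 80 bytes.

80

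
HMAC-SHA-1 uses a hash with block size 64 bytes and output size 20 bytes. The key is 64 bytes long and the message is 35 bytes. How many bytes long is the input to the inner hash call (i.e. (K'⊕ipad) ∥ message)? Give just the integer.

99

Key is 64 ≤ 64 bytes, zero-padded: |K'| = 64.
Inner input = (K'⊕ipad) ∥ m → 64 + 35 = 99 bytes.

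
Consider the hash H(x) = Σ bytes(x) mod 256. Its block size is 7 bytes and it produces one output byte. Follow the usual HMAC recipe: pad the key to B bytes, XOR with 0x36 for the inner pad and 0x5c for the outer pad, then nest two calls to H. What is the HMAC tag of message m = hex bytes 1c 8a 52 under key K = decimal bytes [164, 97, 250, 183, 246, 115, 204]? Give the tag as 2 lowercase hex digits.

Key decimal bytes [164, 97, 250, 183, 246, 115, 204] = a4 61 fa b7 f6 73 cc is exactly B = 7 bytes: K' = a4 61 fa b7 f6 73 cc.
K' ⊕ ipad = 92 57 cc 81 c0 45 fa.  K' ⊕ opad = f8 3d a6 eb aa 2f 90.
Inner input = (K'⊕ipad) ∥ m = 92 57 cc 81 c0 45 fa ∥ 1c 8a 52.
Inner hash: sum = 146+87+204+129+192+69+250+28+138+82 = 1325; mod 256 = 45 → 2d.
Outer input = (K'⊕opad) ∥ inner = f8 3d a6 eb aa 2f 90 ∥ 2d.
Outer hash (tag): sum = 248+61+166+235+170+47+144+45 = 1116; mod 256 = 92 → 5c.

5c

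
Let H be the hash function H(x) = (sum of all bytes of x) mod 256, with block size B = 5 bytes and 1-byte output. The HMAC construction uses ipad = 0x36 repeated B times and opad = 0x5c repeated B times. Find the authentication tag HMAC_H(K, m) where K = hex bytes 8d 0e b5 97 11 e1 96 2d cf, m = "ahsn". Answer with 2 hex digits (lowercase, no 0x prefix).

86

Key hex bytes 8d 0e b5 97 11 e1 96 2d cf is 9 bytes > B = 5, so hash it first: H(key) = 6b, then zero-pad to 5 bytes: K' = 6b 00 00 00 00.
K' ⊕ ipad = 5d 36 36 36 36.  K' ⊕ opad = 37 5c 5c 5c 5c.
Inner input = (K'⊕ipad) ∥ m = 5d 36 36 36 36 ∥ 61 68 73 6e.
Inner hash: sum = 93+54+54+54+54+97+104+115+110 = 735; mod 256 = 223 → df.
Outer input = (K'⊕opad) ∥ inner = 37 5c 5c 5c 5c ∥ df.
Outer hash (tag): sum = 55+92+92+92+92+223 = 646; mod 256 = 134 → 86.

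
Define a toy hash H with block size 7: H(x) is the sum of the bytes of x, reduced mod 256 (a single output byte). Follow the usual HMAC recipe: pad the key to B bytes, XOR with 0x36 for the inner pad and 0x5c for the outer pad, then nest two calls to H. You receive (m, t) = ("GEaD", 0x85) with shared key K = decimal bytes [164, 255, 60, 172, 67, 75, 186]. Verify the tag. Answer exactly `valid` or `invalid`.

invalid

Key decimal bytes [164, 255, 60, 172, 67, 75, 186] = a4 ff 3c ac 43 4b ba is exactly B = 7 bytes: K' = a4 ff 3c ac 43 4b ba.
K' ⊕ ipad = 92 c9 0a 9a 75 7d 8c; K' ⊕ opad = f8 a3 60 f0 1f 17 e6.
Inner hash: sum = 146+201+10+154+117+125+140+71+69+97+68 = 1198; mod 256 = 174 → ae.
Outer hash (recomputed tag): sum = 248+163+96+240+31+23+230+174 = 1205; mod 256 = 181 → b5.
Recomputed tag = b5; claimed = 85 → mismatch.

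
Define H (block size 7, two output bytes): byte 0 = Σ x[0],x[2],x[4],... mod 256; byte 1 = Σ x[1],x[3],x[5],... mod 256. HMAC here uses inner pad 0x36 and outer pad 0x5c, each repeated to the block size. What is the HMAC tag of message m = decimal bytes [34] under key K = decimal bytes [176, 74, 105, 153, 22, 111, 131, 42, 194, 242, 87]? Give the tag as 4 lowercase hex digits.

Key decimal bytes [176, 74, 105, 153, 22, 111, 131, 42, 194, 242, 87] = b0 4a 69 99 16 6f 83 2a c2 f2 57 is 11 bytes > B = 7, so hash it first: H(key) = cb 6e, then zero-pad to 7 bytes: K' = cb 6e 00 00 00 00 00.
K' ⊕ ipad = fd 58 36 36 36 36 36.  K' ⊕ opad = 97 32 5c 5c 5c 5c 5c.
Inner input = (K'⊕ipad) ∥ m = fd 58 36 36 36 36 36 ∥ 22.
Inner hash: even-index sum = 415 mod 256 = 159; odd-index sum = 230 mod 256 = 230 → 9f e6.
Outer input = (K'⊕opad) ∥ inner = 97 32 5c 5c 5c 5c 5c ∥ 9f e6.
Outer hash (tag): even-index sum = 657 mod 256 = 145; odd-index sum = 393 mod 256 = 137 → 91 89.

9189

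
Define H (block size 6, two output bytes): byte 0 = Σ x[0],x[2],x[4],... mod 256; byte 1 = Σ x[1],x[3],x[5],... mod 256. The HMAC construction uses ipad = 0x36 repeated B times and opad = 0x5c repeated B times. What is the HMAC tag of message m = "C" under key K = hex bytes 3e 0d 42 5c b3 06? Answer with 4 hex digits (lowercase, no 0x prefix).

Key hex bytes 3e 0d 42 5c b3 06 is exactly B = 6 bytes: K' = 3e 0d 42 5c b3 06.
K' ⊕ ipad = 08 3b 74 6a 85 30.  K' ⊕ opad = 62 51 1e 00 ef 5a.
Inner input = (K'⊕ipad) ∥ m = 08 3b 74 6a 85 30 ∥ 43.
Inner hash: even-index sum = 324 mod 256 = 68; odd-index sum = 213 mod 256 = 213 → 44 d5.
Outer input = (K'⊕opad) ∥ inner = 62 51 1e 00 ef 5a ∥ 44 d5.
Outer hash (tag): even-index sum = 435 mod 256 = 179; odd-index sum = 384 mod 256 = 128 → b3 80.

b380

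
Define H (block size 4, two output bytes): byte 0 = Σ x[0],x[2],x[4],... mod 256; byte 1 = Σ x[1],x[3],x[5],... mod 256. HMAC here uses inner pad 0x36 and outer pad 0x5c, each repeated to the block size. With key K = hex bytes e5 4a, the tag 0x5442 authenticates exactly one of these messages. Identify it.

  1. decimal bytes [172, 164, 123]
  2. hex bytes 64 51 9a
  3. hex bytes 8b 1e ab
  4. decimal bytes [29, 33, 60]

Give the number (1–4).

3

Key hex bytes e5 4a is 2 bytes ≤ B = 4; zero-pad to 4 bytes: K' = e5 4a 00 00.
K' ⊕ ipad = d3 7c 36 36; K' ⊕ opad = b9 16 5c 5c.
m1: inner = H(d3 7c 36 36 ac a4 7b) = 30 56; tag = H(b9 16 5c 5c 30 56) = 45c8
m2: inner = H(d3 7c 36 36 64 51 9a) = 07 03; tag = H(b9 16 5c 5c 07 03) = 1c75
m3: inner = H(d3 7c 36 36 8b 1e ab) = 3f d0; tag = H(b9 16 5c 5c 3f d0) = 5442 ← matches
m4: inner = H(d3 7c 36 36 1d 21 3c) = 62 d3; tag = H(b9 16 5c 5c 62 d3) = 7745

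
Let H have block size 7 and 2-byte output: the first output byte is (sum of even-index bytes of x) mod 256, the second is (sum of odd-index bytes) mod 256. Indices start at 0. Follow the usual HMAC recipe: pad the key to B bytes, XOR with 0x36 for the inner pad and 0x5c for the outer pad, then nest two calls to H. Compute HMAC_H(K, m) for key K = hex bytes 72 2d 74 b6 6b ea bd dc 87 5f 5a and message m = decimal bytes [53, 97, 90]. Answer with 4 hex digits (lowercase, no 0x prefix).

Key hex bytes 72 2d 74 b6 6b ea bd dc 87 5f 5a is 11 bytes > B = 7, so hash it first: H(key) = ef 08, then zero-pad to 7 bytes: K' = ef 08 00 00 00 00 00.
K' ⊕ ipad = d9 3e 36 36 36 36 36.  K' ⊕ opad = b3 54 5c 5c 5c 5c 5c.
Inner input = (K'⊕ipad) ∥ m = d9 3e 36 36 36 36 36 ∥ 35 61 5a.
Inner hash: even-index sum = 476 mod 256 = 220; odd-index sum = 313 mod 256 = 57 → dc 39.
Outer input = (K'⊕opad) ∥ inner = b3 54 5c 5c 5c 5c 5c ∥ dc 39.
Outer hash (tag): even-index sum = 512 mod 256 = 0; odd-index sum = 488 mod 256 = 232 → 00 e8.

00e8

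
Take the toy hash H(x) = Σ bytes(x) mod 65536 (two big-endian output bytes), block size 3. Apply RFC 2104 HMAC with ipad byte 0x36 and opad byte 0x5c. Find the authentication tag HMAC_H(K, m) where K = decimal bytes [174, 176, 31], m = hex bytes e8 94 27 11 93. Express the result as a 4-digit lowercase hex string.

Key decimal bytes [174, 176, 31] = ae b0 1f is exactly B = 3 bytes: K' = ae b0 1f.
K' ⊕ ipad = 98 86 29.  K' ⊕ opad = f2 ec 43.
Inner input = (K'⊕ipad) ∥ m = 98 86 29 ∥ e8 94 27 11 93.
Inner hash: sum = 152+134+41+232+148+39+17+147 = 910 → 03 8e.
Outer input = (K'⊕opad) ∥ inner = f2 ec 43 ∥ 03 8e.
Outer hash (tag): sum = 242+236+67+3+142 = 690 → 02 b2.

02b2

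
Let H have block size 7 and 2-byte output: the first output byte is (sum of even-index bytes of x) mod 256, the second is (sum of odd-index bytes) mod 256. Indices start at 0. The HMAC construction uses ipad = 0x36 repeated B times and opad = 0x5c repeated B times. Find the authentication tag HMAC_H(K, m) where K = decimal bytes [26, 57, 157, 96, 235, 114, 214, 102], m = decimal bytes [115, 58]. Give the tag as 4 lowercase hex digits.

Key decimal bytes [26, 57, 157, 96, 235, 114, 214, 102] = 1a 39 9d 60 eb 72 d6 66 is 8 bytes > B = 7, so hash it first: H(key) = 78 71, then zero-pad to 7 bytes: K' = 78 71 00 00 00 00 00.
K' ⊕ ipad = 4e 47 36 36 36 36 36.  K' ⊕ opad = 24 2d 5c 5c 5c 5c 5c.
Inner input = (K'⊕ipad) ∥ m = 4e 47 36 36 36 36 36 ∥ 73 3a.
Inner hash: even-index sum = 298 mod 256 = 42; odd-index sum = 294 mod 256 = 38 → 2a 26.
Outer input = (K'⊕opad) ∥ inner = 24 2d 5c 5c 5c 5c 5c ∥ 2a 26.
Outer hash (tag): even-index sum = 350 mod 256 = 94; odd-index sum = 271 mod 256 = 15 → 5e 0f.

5e0f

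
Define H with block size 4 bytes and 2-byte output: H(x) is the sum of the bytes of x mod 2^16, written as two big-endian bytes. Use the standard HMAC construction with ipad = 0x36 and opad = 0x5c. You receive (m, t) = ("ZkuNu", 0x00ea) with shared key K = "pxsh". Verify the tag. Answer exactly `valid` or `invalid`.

Key "pxsh" = 70 78 73 68 is exactly B = 4 bytes: K' = 70 78 73 68.
K' ⊕ ipad = 46 4e 45 5e; K' ⊕ opad = 2c 24 2f 34.
Inner hash: sum = 70+78+69+94+90+107+117+78+117 = 820 → 03 34.
Outer hash (recomputed tag): sum = 44+36+47+52+3+52 = 234 → 00 ea.
Recomputed tag = 00ea; claimed = 00ea → match.

valid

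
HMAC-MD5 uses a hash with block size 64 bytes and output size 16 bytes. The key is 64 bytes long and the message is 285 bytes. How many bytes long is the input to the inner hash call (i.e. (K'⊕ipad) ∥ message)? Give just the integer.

Key is 64 ≤ 64 bytes, zero-padded: |K'| = 64.
Inner input = (K'⊕ipad) ∥ m → 64 + 285 = 349 bytes.

349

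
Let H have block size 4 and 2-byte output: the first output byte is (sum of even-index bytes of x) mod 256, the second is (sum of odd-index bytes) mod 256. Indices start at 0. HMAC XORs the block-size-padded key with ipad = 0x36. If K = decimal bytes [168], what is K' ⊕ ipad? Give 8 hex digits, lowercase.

9e363636

Key decimal bytes [168] = a8 is 1 byte ≤ B = 4; zero-pad to 4 bytes: K' = a8 00 00 00.
XOR each byte with 0x36: a8⊕36=9e, 00⊕36=36, 00⊕36=36, 00⊕36=36.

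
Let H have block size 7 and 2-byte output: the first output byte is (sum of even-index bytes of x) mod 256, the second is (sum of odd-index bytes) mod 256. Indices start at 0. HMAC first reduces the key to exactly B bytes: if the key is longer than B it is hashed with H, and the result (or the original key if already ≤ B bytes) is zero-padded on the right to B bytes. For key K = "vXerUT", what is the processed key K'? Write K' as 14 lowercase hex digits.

76586572555400

Key "vXerUT" = 76 58 65 72 55 54 is 6 bytes ≤ B = 7; zero-pad to 7 bytes: K' = 76 58 65 72 55 54 00.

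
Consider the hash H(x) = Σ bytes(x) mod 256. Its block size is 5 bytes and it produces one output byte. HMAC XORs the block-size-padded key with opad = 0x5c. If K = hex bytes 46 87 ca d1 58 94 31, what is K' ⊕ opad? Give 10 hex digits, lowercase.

Key hex bytes 46 87 ca d1 58 94 31 is 7 bytes > B = 5, so hash it first: H(key) = 85, then zero-pad to 5 bytes: K' = 85 00 00 00 00.
XOR each byte with 0x5c: 85⊕5c=d9, 00⊕5c=5c, 00⊕5c=5c, 00⊕5c=5c, 00⊕5c=5c.

d95c5c5c5c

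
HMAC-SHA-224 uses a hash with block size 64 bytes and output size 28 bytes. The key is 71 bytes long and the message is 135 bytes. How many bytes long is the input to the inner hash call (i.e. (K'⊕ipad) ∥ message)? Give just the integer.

199

Key is 71 > 64 bytes, so it is hashed to 28 bytes then zero-padded to 64: |K'| = 64.
Inner input = (K'⊕ipad) ∥ m → 64 + 135 = 199 bytes.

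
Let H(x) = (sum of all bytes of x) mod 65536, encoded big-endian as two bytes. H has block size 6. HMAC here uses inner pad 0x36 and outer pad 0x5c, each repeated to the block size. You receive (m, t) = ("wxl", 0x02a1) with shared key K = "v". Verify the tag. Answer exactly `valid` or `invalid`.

valid

Key "v" = 76 is 1 byte ≤ B = 6; zero-pad to 6 bytes: K' = 76 00 00 00 00 00.
K' ⊕ ipad = 40 36 36 36 36 36; K' ⊕ opad = 2a 5c 5c 5c 5c 5c.
Inner hash: sum = 64+54+54+54+54+54+119+120+108 = 681 → 02 a9.
Outer hash (recomputed tag): sum = 42+92+92+92+92+92+2+169 = 673 → 02 a1.
Recomputed tag = 02a1; claimed = 02a1 → match.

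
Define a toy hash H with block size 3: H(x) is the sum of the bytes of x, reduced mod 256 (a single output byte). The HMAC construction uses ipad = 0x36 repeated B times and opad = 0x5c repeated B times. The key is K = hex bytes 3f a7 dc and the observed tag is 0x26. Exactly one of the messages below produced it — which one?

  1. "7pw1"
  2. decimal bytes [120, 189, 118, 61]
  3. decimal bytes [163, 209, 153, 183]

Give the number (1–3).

3

Key hex bytes 3f a7 dc is exactly B = 3 bytes: K' = 3f a7 dc.
K' ⊕ ipad = 09 91 ea; K' ⊕ opad = 63 fb 80.
m1: inner = H(09 91 ea 37 70 77 31) = d3; tag = H(63 fb 80 d3) = b1
m2: inner = H(09 91 ea 78 bd 76 3d) = 6c; tag = H(63 fb 80 6c) = 4a
m3: inner = H(09 91 ea a3 d1 99 b7) = 48; tag = H(63 fb 80 48) = 26 ← matches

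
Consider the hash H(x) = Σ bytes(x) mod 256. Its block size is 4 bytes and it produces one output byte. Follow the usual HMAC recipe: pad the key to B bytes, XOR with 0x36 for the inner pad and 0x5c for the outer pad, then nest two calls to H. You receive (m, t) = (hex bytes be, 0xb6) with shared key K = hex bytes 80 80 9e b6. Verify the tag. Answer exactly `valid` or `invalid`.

valid

Key hex bytes 80 80 9e b6 is exactly B = 4 bytes: K' = 80 80 9e b6.
K' ⊕ ipad = b6 b6 a8 80; K' ⊕ opad = dc dc c2 ea.
Inner hash: sum = 182+182+168+128+190 = 850; mod 256 = 82 → 52.
Outer hash (recomputed tag): sum = 220+220+194+234+82 = 950; mod 256 = 182 → b6.
Recomputed tag = b6; claimed = b6 → match.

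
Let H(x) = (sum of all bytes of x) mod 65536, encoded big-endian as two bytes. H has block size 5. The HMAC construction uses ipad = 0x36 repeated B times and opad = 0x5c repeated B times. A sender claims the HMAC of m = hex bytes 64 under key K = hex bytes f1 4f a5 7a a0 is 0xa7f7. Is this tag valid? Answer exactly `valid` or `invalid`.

invalid

Key hex bytes f1 4f a5 7a a0 is exactly B = 5 bytes: K' = f1 4f a5 7a a0.
K' ⊕ ipad = c7 79 93 4c 96; K' ⊕ opad = ad 13 f9 26 fc.
Inner hash: sum = 199+121+147+76+150+100 = 793 → 03 19.
Outer hash (recomputed tag): sum = 173+19+249+38+252+3+25 = 759 → 02 f7.
Recomputed tag = 02f7; claimed = a7f7 → mismatch.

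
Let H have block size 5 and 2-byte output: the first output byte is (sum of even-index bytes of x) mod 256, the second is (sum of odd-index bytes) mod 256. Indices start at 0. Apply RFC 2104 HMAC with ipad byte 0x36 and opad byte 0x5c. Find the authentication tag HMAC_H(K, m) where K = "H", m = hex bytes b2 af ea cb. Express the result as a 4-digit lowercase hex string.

Key "H" = 48 is 1 byte ≤ B = 5; zero-pad to 5 bytes: K' = 48 00 00 00 00.
K' ⊕ ipad = 7e 36 36 36 36.  K' ⊕ opad = 14 5c 5c 5c 5c.
Inner input = (K'⊕ipad) ∥ m = 7e 36 36 36 36 ∥ b2 af ea cb.
Inner hash: even-index sum = 612 mod 256 = 100; odd-index sum = 520 mod 256 = 8 → 64 08.
Outer input = (K'⊕opad) ∥ inner = 14 5c 5c 5c 5c ∥ 64 08.
Outer hash (tag): even-index sum = 212 mod 256 = 212; odd-index sum = 284 mod 256 = 28 → d4 1c.

d41c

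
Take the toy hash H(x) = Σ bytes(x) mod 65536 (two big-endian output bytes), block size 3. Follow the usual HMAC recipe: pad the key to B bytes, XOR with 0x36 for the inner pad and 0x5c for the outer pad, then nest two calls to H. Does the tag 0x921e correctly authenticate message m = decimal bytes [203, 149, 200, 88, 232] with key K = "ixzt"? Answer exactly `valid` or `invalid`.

Key "ixzt" = 69 78 7a 74 is 4 bytes > B = 3, so hash it first: H(key) = 01 cf, then zero-pad to 3 bytes: K' = 01 cf 00.
K' ⊕ ipad = 37 f9 36; K' ⊕ opad = 5d 93 5c.
Inner hash: sum = 55+249+54+203+149+200+88+232 = 1230 → 04 ce.
Outer hash (recomputed tag): sum = 93+147+92+4+206 = 542 → 02 1e.
Recomputed tag = 021e; claimed = 921e → mismatch.

invalid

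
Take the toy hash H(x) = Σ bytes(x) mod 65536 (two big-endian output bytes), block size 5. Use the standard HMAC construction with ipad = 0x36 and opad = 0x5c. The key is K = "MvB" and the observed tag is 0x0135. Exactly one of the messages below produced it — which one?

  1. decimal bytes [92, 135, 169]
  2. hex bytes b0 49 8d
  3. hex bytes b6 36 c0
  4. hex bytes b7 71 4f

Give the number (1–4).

Key "MvB" = 4d 76 42 is 3 bytes ≤ B = 5; zero-pad to 5 bytes: K' = 4d 76 42 00 00.
K' ⊕ ipad = 7b 40 74 36 36; K' ⊕ opad = 11 2a 1e 5c 5c.
m1: inner = H(7b 40 74 36 36 5c 87 a9) = 03 27; tag = H(11 2a 1e 5c 5c 03 27) = 013b
m2: inner = H(7b 40 74 36 36 b0 49 8d) = 03 21; tag = H(11 2a 1e 5c 5c 03 21) = 0135 ← matches
m3: inner = H(7b 40 74 36 36 b6 36 c0) = 03 47; tag = H(11 2a 1e 5c 5c 03 47) = 015b
m4: inner = H(7b 40 74 36 36 b7 71 4f) = 03 12; tag = H(11 2a 1e 5c 5c 03 12) = 0126

2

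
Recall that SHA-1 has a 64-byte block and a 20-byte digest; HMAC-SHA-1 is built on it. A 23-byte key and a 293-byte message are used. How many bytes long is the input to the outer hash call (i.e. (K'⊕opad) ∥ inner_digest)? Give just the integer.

Key is 23 ≤ 64 bytes, zero-padded: |K'| = 64.
Outer input = (K'⊕opad) ∥ H(inner) → 64 + 20 = 84 bytes.

84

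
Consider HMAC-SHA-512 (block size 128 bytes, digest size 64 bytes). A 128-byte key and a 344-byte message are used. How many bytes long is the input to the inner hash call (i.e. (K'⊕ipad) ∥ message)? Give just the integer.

Key is 128 ≤ 128 bytes, zero-padded: |K'| = 128.
Inner input = (K'⊕ipad) ∥ m → 128 + 344 = 472 bytes.

472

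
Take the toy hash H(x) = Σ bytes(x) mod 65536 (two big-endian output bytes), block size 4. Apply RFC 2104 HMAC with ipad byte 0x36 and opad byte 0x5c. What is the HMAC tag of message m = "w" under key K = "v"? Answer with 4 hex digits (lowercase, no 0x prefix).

Key "v" = 76 is 1 byte ≤ B = 4; zero-pad to 4 bytes: K' = 76 00 00 00.
K' ⊕ ipad = 40 36 36 36.  K' ⊕ opad = 2a 5c 5c 5c.
Inner input = (K'⊕ipad) ∥ m = 40 36 36 36 ∥ 77.
Inner hash: sum = 64+54+54+54+119 = 345 → 01 59.
Outer input = (K'⊕opad) ∥ inner = 2a 5c 5c 5c ∥ 01 59.
Outer hash (tag): sum = 42+92+92+92+1+89 = 408 → 01 98.

0198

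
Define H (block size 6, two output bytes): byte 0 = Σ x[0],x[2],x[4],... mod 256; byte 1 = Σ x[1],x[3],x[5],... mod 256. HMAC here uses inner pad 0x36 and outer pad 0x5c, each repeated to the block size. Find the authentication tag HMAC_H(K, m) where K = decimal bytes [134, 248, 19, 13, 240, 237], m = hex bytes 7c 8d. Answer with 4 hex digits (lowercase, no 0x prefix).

Key decimal bytes [134, 248, 19, 13, 240, 237] = 86 f8 13 0d f0 ed is exactly B = 6 bytes: K' = 86 f8 13 0d f0 ed.
K' ⊕ ipad = b0 ce 25 3b c6 db.  K' ⊕ opad = da a4 4f 51 ac b1.
Inner input = (K'⊕ipad) ∥ m = b0 ce 25 3b c6 db ∥ 7c 8d.
Inner hash: even-index sum = 535 mod 256 = 23; odd-index sum = 625 mod 256 = 113 → 17 71.
Outer input = (K'⊕opad) ∥ inner = da a4 4f 51 ac b1 ∥ 17 71.
Outer hash (tag): even-index sum = 492 mod 256 = 236; odd-index sum = 535 mod 256 = 23 → ec 17.

ec17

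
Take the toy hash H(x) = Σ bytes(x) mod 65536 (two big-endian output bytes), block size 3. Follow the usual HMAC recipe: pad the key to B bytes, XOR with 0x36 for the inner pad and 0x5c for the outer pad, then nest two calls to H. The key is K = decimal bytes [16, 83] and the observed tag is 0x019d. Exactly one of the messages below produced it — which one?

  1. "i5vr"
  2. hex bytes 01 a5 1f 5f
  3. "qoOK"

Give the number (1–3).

2

Key decimal bytes [16, 83] = 10 53 is 2 bytes ≤ B = 3; zero-pad to 3 bytes: K' = 10 53 00.
K' ⊕ ipad = 26 65 36; K' ⊕ opad = 4c 0f 5c.
m1: inner = H(26 65 36 69 35 76 72) = 02 47; tag = H(4c 0f 5c 02 47) = 0100
m2: inner = H(26 65 36 01 a5 1f 5f) = 01 e5; tag = H(4c 0f 5c 01 e5) = 019d ← matches
m3: inner = H(26 65 36 71 6f 4f 4b) = 02 3b; tag = H(4c 0f 5c 02 3b) = 00f4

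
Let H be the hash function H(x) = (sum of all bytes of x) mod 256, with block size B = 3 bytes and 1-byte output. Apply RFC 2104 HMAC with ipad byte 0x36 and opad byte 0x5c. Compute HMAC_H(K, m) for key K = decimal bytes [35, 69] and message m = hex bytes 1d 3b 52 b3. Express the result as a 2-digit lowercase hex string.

Key decimal bytes [35, 69] = 23 45 is 2 bytes ≤ B = 3; zero-pad to 3 bytes: K' = 23 45 00.
K' ⊕ ipad = 15 73 36.  K' ⊕ opad = 7f 19 5c.
Inner input = (K'⊕ipad) ∥ m = 15 73 36 ∥ 1d 3b 52 b3.
Inner hash: sum = 21+115+54+29+59+82+179 = 539; mod 256 = 27 → 1b.
Outer input = (K'⊕opad) ∥ inner = 7f 19 5c ∥ 1b.
Outer hash (tag): sum = 127+25+92+27 = 271; mod 256 = 15 → 0f.

0f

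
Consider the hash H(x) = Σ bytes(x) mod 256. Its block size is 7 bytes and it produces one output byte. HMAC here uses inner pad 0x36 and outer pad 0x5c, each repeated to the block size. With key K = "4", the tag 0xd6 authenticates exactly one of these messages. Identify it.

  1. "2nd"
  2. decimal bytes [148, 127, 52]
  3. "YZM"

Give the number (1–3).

Key "4" = 34 is 1 byte ≤ B = 7; zero-pad to 7 bytes: K' = 34 00 00 00 00 00 00.
K' ⊕ ipad = 02 36 36 36 36 36 36; K' ⊕ opad = 68 5c 5c 5c 5c 5c 5c.
m1: inner = H(02 36 36 36 36 36 36 32 6e 64) = 4a; tag = H(68 5c 5c 5c 5c 5c 5c 4a) = da
m2: inner = H(02 36 36 36 36 36 36 94 7f 34) = 8d; tag = H(68 5c 5c 5c 5c 5c 5c 8d) = 1d
m3: inner = H(02 36 36 36 36 36 36 59 5a 4d) = 46; tag = H(68 5c 5c 5c 5c 5c 5c 46) = d6 ← matches

3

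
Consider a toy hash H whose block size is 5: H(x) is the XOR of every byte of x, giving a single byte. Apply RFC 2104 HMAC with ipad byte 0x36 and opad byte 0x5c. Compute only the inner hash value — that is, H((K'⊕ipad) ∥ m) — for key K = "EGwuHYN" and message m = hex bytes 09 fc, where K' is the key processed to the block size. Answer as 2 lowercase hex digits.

Key "EGwuHYN" = 45 47 77 75 48 59 4e is 7 bytes > B = 5, so hash it first: H(key) = 5f, then zero-pad to 5 bytes: K' = 5f 00 00 00 00.
K' ⊕ ipad = 69 36 36 36 36.
Inner input = 69 36 36 36 36 ∥ 09 fc.
Inner hash: XOR 69⊕36⊕36⊕36⊕36⊕09⊕fc = 9c.

9c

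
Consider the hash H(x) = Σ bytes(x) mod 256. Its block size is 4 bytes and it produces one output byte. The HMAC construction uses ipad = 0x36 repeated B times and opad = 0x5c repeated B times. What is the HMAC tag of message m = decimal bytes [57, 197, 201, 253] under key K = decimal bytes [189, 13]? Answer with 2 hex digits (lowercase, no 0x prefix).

e0

Key decimal bytes [189, 13] = bd 0d is 2 bytes ≤ B = 4; zero-pad to 4 bytes: K' = bd 0d 00 00.
K' ⊕ ipad = 8b 3b 36 36.  K' ⊕ opad = e1 51 5c 5c.
Inner input = (K'⊕ipad) ∥ m = 8b 3b 36 36 ∥ 39 c5 c9 fd.
Inner hash: sum = 139+59+54+54+57+197+201+253 = 1014; mod 256 = 246 → f6.
Outer input = (K'⊕opad) ∥ inner = e1 51 5c 5c ∥ f6.
Outer hash (tag): sum = 225+81+92+92+246 = 736; mod 256 = 224 → e0.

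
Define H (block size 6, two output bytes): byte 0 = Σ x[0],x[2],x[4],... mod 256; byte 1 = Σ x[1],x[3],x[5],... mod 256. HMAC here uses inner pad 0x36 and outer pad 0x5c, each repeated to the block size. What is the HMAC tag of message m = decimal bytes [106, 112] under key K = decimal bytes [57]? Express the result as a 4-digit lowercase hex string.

0226

Key decimal bytes [57] = 39 is 1 byte ≤ B = 6; zero-pad to 6 bytes: K' = 39 00 00 00 00 00.
K' ⊕ ipad = 0f 36 36 36 36 36.  K' ⊕ opad = 65 5c 5c 5c 5c 5c.
Inner input = (K'⊕ipad) ∥ m = 0f 36 36 36 36 36 ∥ 6a 70.
Inner hash: even-index sum = 229 mod 256 = 229; odd-index sum = 274 mod 256 = 18 → e5 12.
Outer input = (K'⊕opad) ∥ inner = 65 5c 5c 5c 5c 5c ∥ e5 12.
Outer hash (tag): even-index sum = 514 mod 256 = 2; odd-index sum = 294 mod 256 = 38 → 02 26.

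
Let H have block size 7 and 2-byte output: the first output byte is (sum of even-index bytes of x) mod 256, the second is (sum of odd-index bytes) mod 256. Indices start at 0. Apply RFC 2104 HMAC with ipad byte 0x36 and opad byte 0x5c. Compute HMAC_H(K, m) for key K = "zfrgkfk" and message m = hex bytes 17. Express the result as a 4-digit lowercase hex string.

Key "zfrgkfk" = 7a 66 72 67 6b 66 6b is exactly B = 7 bytes: K' = 7a 66 72 67 6b 66 6b.
K' ⊕ ipad = 4c 50 44 51 5d 50 5d.  K' ⊕ opad = 26 3a 2e 3b 37 3a 37.
Inner input = (K'⊕ipad) ∥ m = 4c 50 44 51 5d 50 5d ∥ 17.
Inner hash: even-index sum = 330 mod 256 = 74; odd-index sum = 264 mod 256 = 8 → 4a 08.
Outer input = (K'⊕opad) ∥ inner = 26 3a 2e 3b 37 3a 37 ∥ 4a 08.
Outer hash (tag): even-index sum = 202 mod 256 = 202; odd-index sum = 249 mod 256 = 249 → ca f9.

caf9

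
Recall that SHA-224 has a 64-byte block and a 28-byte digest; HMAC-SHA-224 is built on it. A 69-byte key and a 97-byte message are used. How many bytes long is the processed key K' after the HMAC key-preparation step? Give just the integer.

Key is 69 > 64 bytes, so it is hashed to 28 bytes then zero-padded to 64: |K'| = 64.

64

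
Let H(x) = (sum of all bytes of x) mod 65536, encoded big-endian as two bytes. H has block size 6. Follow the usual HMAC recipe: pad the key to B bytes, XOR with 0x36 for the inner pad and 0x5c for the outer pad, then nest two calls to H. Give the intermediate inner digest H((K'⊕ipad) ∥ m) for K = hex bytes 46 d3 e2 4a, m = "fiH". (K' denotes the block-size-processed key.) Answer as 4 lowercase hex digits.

0428

Key hex bytes 46 d3 e2 4a is 4 bytes ≤ B = 6; zero-pad to 6 bytes: K' = 46 d3 e2 4a 00 00.
K' ⊕ ipad = 70 e5 d4 7c 36 36.
Inner input = 70 e5 d4 7c 36 36 ∥ 66 69 48.
Inner hash: sum = 112+229+212+124+54+54+102+105+72 = 1064 → 04 28.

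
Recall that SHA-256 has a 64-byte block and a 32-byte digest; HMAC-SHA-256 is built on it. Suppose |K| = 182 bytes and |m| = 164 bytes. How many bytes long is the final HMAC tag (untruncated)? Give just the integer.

The tag is one SHA-256 digest: 32 bytes.

32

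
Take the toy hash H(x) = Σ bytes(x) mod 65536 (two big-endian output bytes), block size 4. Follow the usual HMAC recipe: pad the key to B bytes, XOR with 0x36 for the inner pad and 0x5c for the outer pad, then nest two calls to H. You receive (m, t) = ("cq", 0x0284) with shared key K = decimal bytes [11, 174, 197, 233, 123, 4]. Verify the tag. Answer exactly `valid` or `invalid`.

Key decimal bytes [11, 174, 197, 233, 123, 4] = 0b ae c5 e9 7b 04 is 6 bytes > B = 4, so hash it first: H(key) = 02 e6, then zero-pad to 4 bytes: K' = 02 e6 00 00.
K' ⊕ ipad = 34 d0 36 36; K' ⊕ opad = 5e ba 5c 5c.
Inner hash: sum = 52+208+54+54+99+113 = 580 → 02 44.
Outer hash (recomputed tag): sum = 94+186+92+92+2+68 = 534 → 02 16.
Recomputed tag = 0216; claimed = 0284 → mismatch.

invalid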